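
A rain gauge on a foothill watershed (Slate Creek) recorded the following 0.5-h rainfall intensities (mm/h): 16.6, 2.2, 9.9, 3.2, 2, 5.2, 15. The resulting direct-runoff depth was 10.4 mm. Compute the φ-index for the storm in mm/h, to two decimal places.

φ ≈ 6.90 mm/h

Only the 3 blocks with intensity above φ contribute runoff: 16.6, 9.9, 15 mm/h.
Σ(I−φ)·Δt = d  ⇒  (16.6+9.9+15 − 3φ)·0.5 = 10.4
φ = (41.50 − 10.4/0.5) / 3 = 6.90 mm/h.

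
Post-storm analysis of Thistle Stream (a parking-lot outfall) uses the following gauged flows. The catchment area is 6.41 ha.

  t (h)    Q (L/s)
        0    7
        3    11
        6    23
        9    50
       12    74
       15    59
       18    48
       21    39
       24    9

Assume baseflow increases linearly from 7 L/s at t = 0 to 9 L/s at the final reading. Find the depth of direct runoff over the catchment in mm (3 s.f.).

Direct runoff: 0.00, 3.75, 15.50, 42.25, 66.00, 50.75, 39.50, 30.25, 0.00 L/s; ΣQ_DR = 248.0 L/s.
V = ΣQ_DR · Δt = 248.0 × 10800 s = 2.678 × 10^6 L.
Over A = 6.41 ha, depth = V / A = 41.8 mm.

d ≈ 41.8 mm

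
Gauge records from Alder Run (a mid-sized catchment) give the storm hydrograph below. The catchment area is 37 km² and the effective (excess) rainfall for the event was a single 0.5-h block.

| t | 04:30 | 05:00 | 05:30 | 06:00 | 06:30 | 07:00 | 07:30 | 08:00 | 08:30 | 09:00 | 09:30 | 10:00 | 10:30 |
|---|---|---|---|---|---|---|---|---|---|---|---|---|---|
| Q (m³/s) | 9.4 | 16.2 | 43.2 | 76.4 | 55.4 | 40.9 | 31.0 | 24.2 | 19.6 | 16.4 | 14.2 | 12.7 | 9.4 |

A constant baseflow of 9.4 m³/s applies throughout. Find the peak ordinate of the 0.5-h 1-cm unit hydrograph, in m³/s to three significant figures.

U_p ≈ 55.8 m³/s

Direct runoff: 0.0, 6.8, 33.8, 67.0, 46.0, 31.5, 21.6, 14.8, 10.2, 7.0, 4.8, 3.3, 0.0 m³/s; ΣQ_DR = 246.8 m³/s, peak = 67.0 m³/s.
Runoff depth d = ΣQ_DR·Δt / A = 246.8 × 1800 / (37 km²) = 12.01 mm.
The 1-cm UH is the DRH scaled by (10 mm)/d, so U_p = 67.0 × 10/12.01 = 55.8 m³/s.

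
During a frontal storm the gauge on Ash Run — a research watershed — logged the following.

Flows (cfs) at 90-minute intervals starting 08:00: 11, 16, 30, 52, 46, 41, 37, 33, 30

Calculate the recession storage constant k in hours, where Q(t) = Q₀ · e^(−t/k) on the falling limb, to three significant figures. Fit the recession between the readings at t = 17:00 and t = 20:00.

k ≈ 14.3 h

On the falling limb, Q drops from 37 to 30 cfs between t = 17:00 and t = 20:00 (Δt = 3 h).
k = −Δt / ln(Q₂/Q₁) = −3 / ln(30/37) = 14.3 h.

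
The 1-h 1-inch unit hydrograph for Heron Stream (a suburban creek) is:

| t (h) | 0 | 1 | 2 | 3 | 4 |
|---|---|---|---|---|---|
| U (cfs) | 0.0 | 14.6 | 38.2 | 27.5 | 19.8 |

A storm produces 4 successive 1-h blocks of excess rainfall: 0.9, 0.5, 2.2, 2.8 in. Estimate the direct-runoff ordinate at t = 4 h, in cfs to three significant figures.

By discrete convolution, Q_j = Σ (P_i / 1 in) · U_{j−i}.
At t = 4 h (j=4): Q = (0.9/1)·19.8 + (0.5/1)·27.5 + (2.2/1)·38.2 + (2.8/1)·14.6 = 156 cfs.

Q ≈ 156 cfs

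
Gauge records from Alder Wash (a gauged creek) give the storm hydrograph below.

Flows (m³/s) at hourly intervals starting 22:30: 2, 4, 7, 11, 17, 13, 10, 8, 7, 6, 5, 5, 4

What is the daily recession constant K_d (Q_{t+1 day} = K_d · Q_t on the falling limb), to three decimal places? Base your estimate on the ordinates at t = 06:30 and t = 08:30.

K_d ≈ 0.018

Between t = 06:30 and t = 08:30 the flow falls from 7 to 5 m³/s over 2×1 h = 2 h.
Per-interval ratio K = (5/7)^(1/2) = 0.8452; K_d = K^(24/1) = 0.018.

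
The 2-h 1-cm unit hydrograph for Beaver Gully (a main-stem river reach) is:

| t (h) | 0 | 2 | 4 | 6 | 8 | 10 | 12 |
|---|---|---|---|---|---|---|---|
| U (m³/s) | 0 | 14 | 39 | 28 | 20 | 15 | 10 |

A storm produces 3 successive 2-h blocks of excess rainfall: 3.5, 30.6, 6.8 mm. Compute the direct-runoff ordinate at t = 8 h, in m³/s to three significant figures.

Q ≈ 119 m³/s

By discrete convolution, Q_j = Σ (P_i / 10 mm) · U_{j−i}.
At t = 8 h (j=4): Q = (3.5/10)·20 + (30.6/10)·28 + (6.8/10)·39 = 119 m³/s.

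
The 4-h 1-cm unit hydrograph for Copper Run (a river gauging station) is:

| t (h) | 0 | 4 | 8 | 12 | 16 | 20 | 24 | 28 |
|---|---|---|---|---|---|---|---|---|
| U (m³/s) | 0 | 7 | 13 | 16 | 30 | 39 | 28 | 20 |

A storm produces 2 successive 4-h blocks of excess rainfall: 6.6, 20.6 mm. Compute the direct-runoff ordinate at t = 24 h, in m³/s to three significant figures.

Q ≈ 98.8 m³/s

By discrete convolution, Q_j = Σ (P_i / 10 mm) · U_{j−i}.
At t = 24 h (j=6): Q = (6.6/10)·28 + (20.6/10)·39 = 98.8 m³/s.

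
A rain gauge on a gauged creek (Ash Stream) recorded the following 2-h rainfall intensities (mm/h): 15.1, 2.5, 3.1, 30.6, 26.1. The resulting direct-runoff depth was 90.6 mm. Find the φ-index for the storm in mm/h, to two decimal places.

φ ≈ 8.83 mm/h

Only the 3 blocks with intensity above φ contribute runoff: 15.1, 30.6, 26.1 mm/h.
Σ(I−φ)·Δt = d  ⇒  (15.1+30.6+26.1 − 3φ)·2 = 90.6
φ = (71.80 − 90.6/2) / 3 = 8.83 mm/h.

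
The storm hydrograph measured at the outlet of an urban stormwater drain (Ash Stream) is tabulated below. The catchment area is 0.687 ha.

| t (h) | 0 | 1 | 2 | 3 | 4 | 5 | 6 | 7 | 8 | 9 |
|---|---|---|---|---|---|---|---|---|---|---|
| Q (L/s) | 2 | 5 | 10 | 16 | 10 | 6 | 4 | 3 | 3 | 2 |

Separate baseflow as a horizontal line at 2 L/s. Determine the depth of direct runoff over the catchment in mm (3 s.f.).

d ≈ 21.5 mm

Direct runoff: 0.0, 3.0, 8.0, 14.0, 8.0, 4.0, 2.0, 1.0, 1.0, 0.0 L/s; ΣQ_DR = 41.00 L/s.
V = ΣQ_DR · Δt = 41.00 × 3600 s = 1.476 × 10^5 L.
Over A = 0.687 ha, depth = V / A = 21.5 mm.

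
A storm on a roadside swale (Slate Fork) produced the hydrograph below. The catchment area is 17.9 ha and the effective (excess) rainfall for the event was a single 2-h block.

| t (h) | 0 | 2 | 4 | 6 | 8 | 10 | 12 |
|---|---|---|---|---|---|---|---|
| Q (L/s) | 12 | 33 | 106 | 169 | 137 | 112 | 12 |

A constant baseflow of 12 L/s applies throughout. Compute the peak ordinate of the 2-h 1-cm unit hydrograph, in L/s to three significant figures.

U_p ≈ 78.5 L/s

Direct runoff: 0.0, 21.0, 94.0, 157.0, 125.0, 100.0, 0.0 L/s; ΣQ_DR = 497.0 L/s, peak = 157.0 L/s.
Runoff depth d = ΣQ_DR·Δt / A = 497.0 × 7200 / (17.9 ha) = 19.99 mm.
The 1-cm UH is the DRH scaled by (10 mm)/d, so U_p = 157.0 × 10/19.99 = 78.5 L/s.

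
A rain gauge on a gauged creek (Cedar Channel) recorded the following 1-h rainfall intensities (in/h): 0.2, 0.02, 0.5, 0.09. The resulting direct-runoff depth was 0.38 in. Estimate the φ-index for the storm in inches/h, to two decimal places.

Only the 2 blocks with intensity above φ contribute runoff: 0.2, 0.5 in/h.
Σ(I−φ)·Δt = d  ⇒  (0.2+0.5 − 2φ)·1 = 0.38
φ = (0.7000 − 0.38/1) / 2 = 0.16 in/h.

φ ≈ 0.16 in/h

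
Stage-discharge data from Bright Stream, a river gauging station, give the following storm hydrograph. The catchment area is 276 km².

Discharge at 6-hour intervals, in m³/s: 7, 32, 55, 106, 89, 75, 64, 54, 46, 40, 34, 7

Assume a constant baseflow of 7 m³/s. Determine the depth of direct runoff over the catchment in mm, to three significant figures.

Direct runoff: 0.0, 25.0, 48.0, 99.0, 82.0, 68.0, 57.0, 47.0, 39.0, 33.0, 27.0, 0.0 m³/s; ΣQ_DR = 525.0 m³/s.
V = ΣQ_DR · Δt = 525.0 × 21600 s = 1.134 × 10^7 m³.
Over A = 276 km², depth = V / A = 41.1 mm.

d ≈ 41.1 mm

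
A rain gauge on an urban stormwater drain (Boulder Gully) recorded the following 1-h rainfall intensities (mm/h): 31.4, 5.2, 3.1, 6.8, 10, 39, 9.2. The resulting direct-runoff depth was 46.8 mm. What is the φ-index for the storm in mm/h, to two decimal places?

φ ≈ 11.80 mm/h

Only the 2 blocks with intensity above φ contribute runoff: 31.4, 39 mm/h.
Σ(I−φ)·Δt = d  ⇒  (31.4+39 − 2φ)·1 = 46.8
φ = (70.40 − 46.8/1) / 2 = 11.80 mm/h.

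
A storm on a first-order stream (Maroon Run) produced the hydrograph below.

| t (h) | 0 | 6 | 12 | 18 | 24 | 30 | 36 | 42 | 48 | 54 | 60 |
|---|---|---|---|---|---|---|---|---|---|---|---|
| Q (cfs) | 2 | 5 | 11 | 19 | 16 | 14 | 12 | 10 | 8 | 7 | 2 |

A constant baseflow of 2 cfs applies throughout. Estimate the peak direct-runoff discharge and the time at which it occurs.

Subtracting baseflow gives direct-runoff ordinates: 0.0, 3.0, 9.0, 17.0, 14.0, 12.0, 10.0, 8.0, 6.0, 5.0, 0.0 cfs.
The maximum is 17.0 cfs, occurring at the reading for t = 18 h.

Q_p = 17.0 cfs at t = 18 h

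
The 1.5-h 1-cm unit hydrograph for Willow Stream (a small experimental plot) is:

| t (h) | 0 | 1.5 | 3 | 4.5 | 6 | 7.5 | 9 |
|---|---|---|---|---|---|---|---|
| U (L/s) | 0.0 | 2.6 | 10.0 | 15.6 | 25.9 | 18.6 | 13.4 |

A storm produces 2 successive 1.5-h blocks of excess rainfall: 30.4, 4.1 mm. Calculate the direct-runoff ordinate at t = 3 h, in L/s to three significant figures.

By discrete convolution, Q_j = Σ (P_i / 10 mm) · U_{j−i}.
At t = 3 h (j=2): Q = (30.4/10)·10.0 + (4.1/10)·2.6 = 31.5 L/s.

Q ≈ 31.5 L/s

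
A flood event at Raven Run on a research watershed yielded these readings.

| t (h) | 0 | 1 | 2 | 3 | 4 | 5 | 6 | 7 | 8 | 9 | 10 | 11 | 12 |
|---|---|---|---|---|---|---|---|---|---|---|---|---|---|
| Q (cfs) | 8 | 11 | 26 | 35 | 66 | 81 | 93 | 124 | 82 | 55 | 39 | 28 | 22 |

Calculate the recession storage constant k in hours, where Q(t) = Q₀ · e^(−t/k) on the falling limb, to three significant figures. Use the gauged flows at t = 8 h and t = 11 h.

k ≈ 2.79 h

On the falling limb, Q drops from 82 to 28 cfs between t = 8 h and t = 11 h (Δt = 3 h).
k = −Δt / ln(Q₂/Q₁) = −3 / ln(28/82) = 2.79 h.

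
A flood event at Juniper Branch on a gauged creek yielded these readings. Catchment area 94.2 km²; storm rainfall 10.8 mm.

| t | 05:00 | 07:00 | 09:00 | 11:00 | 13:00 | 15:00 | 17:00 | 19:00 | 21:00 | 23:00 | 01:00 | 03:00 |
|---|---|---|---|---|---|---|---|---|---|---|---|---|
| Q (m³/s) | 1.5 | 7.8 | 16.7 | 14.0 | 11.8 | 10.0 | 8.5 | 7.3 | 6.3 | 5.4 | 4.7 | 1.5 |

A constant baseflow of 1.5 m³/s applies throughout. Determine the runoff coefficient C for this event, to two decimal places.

ΣQ_DR = 77.50 m³/s; V = ΣQ_DR·Δt = 5.580 × 10^5 m³.
Runoff depth d = V / A = 5.924 mm.
C = d / P = 5.924 / 10.8 = 0.55.

C ≈ 0.55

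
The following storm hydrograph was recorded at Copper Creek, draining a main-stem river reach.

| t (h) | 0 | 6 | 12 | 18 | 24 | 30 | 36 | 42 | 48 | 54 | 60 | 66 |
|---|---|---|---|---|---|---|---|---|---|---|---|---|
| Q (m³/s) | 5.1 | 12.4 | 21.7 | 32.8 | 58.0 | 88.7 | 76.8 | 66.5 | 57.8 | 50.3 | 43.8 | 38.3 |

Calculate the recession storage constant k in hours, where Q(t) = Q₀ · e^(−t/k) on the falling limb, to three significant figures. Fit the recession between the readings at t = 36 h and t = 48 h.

k ≈ 42.2 h

On the falling limb, Q drops from 76.8 to 57.8 m³/s between t = 36 h and t = 48 h (Δt = 12 h).
k = −Δt / ln(Q₂/Q₁) = −12 / ln(57.8/76.8) = 42.2 h.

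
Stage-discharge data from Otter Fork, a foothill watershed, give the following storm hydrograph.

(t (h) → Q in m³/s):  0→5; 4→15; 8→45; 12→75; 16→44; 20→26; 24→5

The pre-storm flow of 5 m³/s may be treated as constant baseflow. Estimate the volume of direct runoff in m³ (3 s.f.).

Direct-runoff ordinates (Q − Q_b): 0.0, 10.0, 40.0, 70.0, 39.0, 21.0, 0.0 m³/s.
ΣQ_DR = 180.0 m³/s.
With Δt = 4 h = 14400 s, V = ΣQ_DR · Δt = 180.0 × 14400 = 2.59 × 10^6 m³.

V ≈ 2.59 × 10^6 m³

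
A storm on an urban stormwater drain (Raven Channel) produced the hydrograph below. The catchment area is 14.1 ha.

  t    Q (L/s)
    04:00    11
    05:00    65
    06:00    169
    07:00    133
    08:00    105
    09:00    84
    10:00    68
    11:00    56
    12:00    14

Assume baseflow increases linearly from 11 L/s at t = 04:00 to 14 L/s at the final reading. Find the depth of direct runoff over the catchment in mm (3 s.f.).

d ≈ 15.1 mm

Direct runoff: 0.00, 53.62, 157.25, 120.88, 92.50, 71.12, 54.75, 42.38, 0.00 L/s; ΣQ_DR = 592.5 L/s.
V = ΣQ_DR · Δt = 592.5 × 3600 s = 2.133 × 10^6 L.
Over A = 14.1 ha, depth = V / A = 15.1 mm.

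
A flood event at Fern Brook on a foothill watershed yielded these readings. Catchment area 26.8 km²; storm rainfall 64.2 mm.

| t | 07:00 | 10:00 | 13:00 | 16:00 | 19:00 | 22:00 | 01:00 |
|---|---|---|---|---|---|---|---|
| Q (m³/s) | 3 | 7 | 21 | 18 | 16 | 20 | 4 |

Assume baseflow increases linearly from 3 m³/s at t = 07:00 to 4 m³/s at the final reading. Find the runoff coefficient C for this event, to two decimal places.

ΣQ_DR = 64.50 m³/s; V = ΣQ_DR·Δt = 6.966 × 10^5 m³.
Runoff depth d = V / A = 25.99 mm.
C = d / P = 25.99 / 64.2 = 0.40.

C ≈ 0.40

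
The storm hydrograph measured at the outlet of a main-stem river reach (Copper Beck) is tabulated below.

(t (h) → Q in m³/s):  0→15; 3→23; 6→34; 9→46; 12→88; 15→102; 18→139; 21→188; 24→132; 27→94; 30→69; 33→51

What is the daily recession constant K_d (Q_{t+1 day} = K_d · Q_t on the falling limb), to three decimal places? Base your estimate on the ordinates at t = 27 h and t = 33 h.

K_d ≈ 0.087

Between t = 27 h and t = 33 h the flow falls from 94 to 51 m³/s over 2×3 h = 6 h.
Per-interval ratio K = (51/94)^(1/2) = 0.7366; K_d = K^(24/3) = 0.087.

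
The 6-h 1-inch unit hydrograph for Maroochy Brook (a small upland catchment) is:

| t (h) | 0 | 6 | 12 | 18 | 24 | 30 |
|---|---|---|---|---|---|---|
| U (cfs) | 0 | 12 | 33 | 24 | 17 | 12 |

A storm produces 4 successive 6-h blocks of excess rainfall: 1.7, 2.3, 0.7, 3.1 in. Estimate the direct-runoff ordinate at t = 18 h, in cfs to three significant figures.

By discrete convolution, Q_j = Σ (P_i / 1 in) · U_{j−i}.
At t = 18 h (j=3): Q = (1.7/1)·24 + (2.3/1)·33 + (0.7/1)·12 + (3.1/1)·0 = 125 cfs.

Q ≈ 125 cfs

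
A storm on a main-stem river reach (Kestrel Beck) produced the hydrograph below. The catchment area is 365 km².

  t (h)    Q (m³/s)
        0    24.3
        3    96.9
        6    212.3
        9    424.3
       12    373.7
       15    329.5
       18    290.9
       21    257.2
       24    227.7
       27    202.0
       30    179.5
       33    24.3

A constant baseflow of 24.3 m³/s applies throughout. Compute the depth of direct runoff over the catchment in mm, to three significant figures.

Direct runoff: 0.0, 72.6, 188.0, 400.0, 349.4, 305.2, 266.6, 232.9, 203.4, 177.7, 155.2, 0.0 m³/s; ΣQ_DR = 2351 m³/s.
V = ΣQ_DR · Δt = 2351 × 10800 s = 2.539 × 10^7 m³.
Over A = 365 km², depth = V / A = 69.6 mm.

d ≈ 69.6 mm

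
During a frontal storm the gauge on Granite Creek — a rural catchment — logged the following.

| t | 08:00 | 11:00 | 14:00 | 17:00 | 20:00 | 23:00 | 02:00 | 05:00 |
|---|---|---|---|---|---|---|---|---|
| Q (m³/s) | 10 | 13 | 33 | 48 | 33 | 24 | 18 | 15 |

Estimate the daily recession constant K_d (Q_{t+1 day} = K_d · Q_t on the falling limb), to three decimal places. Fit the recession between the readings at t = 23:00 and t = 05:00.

K_d ≈ 0.153

Between t = 23:00 and t = 05:00 the flow falls from 24 to 15 m³/s over 2×3 h = 6 h.
Per-interval ratio K = (15/24)^(1/2) = 0.7906; K_d = K^(24/3) = 0.153.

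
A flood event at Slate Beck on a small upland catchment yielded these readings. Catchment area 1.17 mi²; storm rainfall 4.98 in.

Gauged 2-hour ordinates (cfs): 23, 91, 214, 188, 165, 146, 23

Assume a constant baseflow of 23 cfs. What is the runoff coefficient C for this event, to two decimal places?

ΣQ_DR = 689.0 cfs; V = ΣQ_DR·Δt = 4.961 × 10^6 ft³.
Runoff depth d = V / A = 1.825 in.
C = d / P = 1.825 / 4.98 = 0.37.

C ≈ 0.37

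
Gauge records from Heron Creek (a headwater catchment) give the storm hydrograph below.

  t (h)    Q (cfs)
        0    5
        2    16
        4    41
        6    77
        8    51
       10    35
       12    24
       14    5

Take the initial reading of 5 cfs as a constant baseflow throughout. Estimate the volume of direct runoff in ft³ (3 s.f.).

Direct-runoff ordinates (Q − Q_b): 0.0, 11.0, 36.0, 72.0, 46.0, 30.0, 19.0, 0.0 cfs.
ΣQ_DR = 214.0 cfs.
With Δt = 2 h = 7200 s, V = ΣQ_DR · Δt = 214.0 × 7200 = 1.54 × 10^6 ft³.

V ≈ 1.54 × 10^6 ft³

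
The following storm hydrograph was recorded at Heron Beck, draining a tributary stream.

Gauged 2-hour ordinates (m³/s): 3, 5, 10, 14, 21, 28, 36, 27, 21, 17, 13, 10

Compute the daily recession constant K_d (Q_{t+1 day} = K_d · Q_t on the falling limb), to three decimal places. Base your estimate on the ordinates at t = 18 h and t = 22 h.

Between t = 18 h and t = 22 h the flow falls from 17 to 10 m³/s over 2×2 h = 4 h.
Per-interval ratio K = (10/17)^(1/2) = 0.7670; K_d = K^(24/2) = 0.041.

K_d ≈ 0.041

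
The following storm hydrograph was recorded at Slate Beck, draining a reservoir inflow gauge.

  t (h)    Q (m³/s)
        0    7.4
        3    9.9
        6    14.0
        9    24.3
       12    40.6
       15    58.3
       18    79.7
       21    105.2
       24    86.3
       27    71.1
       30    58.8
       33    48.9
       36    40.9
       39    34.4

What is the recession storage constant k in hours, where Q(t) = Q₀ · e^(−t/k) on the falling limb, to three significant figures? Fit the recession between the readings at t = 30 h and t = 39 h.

k ≈ 16.8 h

On the falling limb, Q drops from 58.8 to 34.4 m³/s between t = 30 h and t = 39 h (Δt = 9 h).
k = −Δt / ln(Q₂/Q₁) = −9 / ln(34.4/58.8) = 16.8 h.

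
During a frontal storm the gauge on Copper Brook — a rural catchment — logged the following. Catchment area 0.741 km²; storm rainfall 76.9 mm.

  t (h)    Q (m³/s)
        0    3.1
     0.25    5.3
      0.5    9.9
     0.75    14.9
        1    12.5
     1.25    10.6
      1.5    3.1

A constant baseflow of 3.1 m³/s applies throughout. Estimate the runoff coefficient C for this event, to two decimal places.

C ≈ 0.60

ΣQ_DR = 37.70 m³/s; V = ΣQ_DR·Δt = 33930 m³.
Runoff depth d = V / A = 45.79 mm.
C = d / P = 45.79 / 76.9 = 0.60.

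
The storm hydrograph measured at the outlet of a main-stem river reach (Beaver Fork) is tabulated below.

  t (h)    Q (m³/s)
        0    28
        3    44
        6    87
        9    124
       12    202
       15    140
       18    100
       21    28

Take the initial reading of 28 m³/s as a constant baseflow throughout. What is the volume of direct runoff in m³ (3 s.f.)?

Direct-runoff ordinates (Q − Q_b): 0.0, 16.0, 59.0, 96.0, 174.0, 112.0, 72.0, 0.0 m³/s.
ΣQ_DR = 529.0 m³/s.
With Δt = 3 h = 10800 s, V = ΣQ_DR · Δt = 529.0 × 10800 = 5.71 × 10^6 m³.

V ≈ 5.71 × 10^6 m³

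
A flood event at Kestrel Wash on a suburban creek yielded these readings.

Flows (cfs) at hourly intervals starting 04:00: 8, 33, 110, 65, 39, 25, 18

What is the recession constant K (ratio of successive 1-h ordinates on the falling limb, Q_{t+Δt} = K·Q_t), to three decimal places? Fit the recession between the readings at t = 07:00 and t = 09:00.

Using the recession-limb readings at t = 07:00 and t = 09:00: Q falls from 65 to 25 cfs over 2 intervals.
K = (Q₂/Q₁)^(1/2) = (25/65)^(1/2) = 0.620.

K ≈ 0.620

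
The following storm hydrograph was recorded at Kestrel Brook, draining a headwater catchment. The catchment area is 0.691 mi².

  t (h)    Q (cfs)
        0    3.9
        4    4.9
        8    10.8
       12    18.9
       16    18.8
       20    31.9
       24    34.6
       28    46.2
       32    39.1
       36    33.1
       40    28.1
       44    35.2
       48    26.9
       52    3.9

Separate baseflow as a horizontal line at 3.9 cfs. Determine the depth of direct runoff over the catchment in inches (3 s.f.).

Direct runoff: 0.0, 1.0, 6.9, 15.0, 14.9, 28.0, 30.7, 42.3, 35.2, 29.2, 24.2, 31.3, 23.0, 0.0 cfs; ΣQ_DR = 281.7 cfs.
V = ΣQ_DR · Δt = 281.7 × 14400 s = 4.056 × 10^6 ft³.
Over A = 0.691 mi², depth = V / A = 2.53 in.

d ≈ 2.53 in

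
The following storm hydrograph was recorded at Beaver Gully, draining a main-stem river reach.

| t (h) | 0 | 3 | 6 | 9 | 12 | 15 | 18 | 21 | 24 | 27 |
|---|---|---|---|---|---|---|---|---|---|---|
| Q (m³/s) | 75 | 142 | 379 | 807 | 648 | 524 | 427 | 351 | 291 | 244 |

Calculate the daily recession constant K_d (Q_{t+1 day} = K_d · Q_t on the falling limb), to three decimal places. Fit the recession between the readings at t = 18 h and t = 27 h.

Between t = 18 h and t = 27 h the flow falls from 427 to 244 m³/s over 3×3 h = 9 h.
Per-interval ratio K = (244/427)^(1/3) = 0.8298; K_d = K^(24/3) = 0.225.

K_d ≈ 0.225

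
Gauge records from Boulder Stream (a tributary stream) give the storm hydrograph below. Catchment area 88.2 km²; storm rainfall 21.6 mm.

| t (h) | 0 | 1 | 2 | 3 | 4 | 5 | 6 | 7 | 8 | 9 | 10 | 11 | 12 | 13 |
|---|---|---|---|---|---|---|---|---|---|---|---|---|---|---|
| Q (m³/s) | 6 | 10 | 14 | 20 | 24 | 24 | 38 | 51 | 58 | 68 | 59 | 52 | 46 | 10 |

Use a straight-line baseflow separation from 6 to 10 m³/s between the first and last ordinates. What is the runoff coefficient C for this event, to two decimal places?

ΣQ_DR = 368.0 m³/s; V = ΣQ_DR·Δt = 1.325 × 10^6 m³.
Runoff depth d = V / A = 15.02 mm.
C = d / P = 15.02 / 21.6 = 0.70.

C ≈ 0.70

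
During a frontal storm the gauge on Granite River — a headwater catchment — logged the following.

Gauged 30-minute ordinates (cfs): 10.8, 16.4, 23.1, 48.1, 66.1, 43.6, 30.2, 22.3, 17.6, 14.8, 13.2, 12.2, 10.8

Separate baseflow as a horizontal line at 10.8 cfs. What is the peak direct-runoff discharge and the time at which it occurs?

Q_p = 55.3 cfs at t = 2 h

Subtracting baseflow gives direct-runoff ordinates: 0.0, 5.6, 12.3, 37.3, 55.3, 32.8, 19.4, 11.5, 6.8, 4.0, 2.4, 1.4, 0.0 cfs.
The maximum is 55.3 cfs, occurring at the reading for t = 2 h.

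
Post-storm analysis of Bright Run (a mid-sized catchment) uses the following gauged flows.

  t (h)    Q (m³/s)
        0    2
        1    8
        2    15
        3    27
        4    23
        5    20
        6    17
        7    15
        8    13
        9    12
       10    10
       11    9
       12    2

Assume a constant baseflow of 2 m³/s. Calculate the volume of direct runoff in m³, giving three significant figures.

Direct-runoff ordinates (Q − Q_b): 0.0, 6.0, 13.0, 25.0, 21.0, 18.0, 15.0, 13.0, 11.0, 10.0, 8.0, 7.0, 0.0 m³/s.
ΣQ_DR = 147.0 m³/s.
With Δt = 1 h = 3600 s, V = ΣQ_DR · Δt = 147.0 × 3600 = 5.29 × 10^5 m³.

V ≈ 5.29 × 10^5 m³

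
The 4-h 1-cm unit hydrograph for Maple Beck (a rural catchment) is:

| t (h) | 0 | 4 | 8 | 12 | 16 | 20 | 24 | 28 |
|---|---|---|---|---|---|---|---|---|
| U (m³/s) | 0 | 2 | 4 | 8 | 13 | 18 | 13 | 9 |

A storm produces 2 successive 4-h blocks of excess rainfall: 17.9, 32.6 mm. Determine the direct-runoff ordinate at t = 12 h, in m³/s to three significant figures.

By discrete convolution, Q_j = Σ (P_i / 10 mm) · U_{j−i}.
At t = 12 h (j=3): Q = (17.9/10)·8 + (32.6/10)·4 = 27.4 m³/s.

Q ≈ 27.4 m³/s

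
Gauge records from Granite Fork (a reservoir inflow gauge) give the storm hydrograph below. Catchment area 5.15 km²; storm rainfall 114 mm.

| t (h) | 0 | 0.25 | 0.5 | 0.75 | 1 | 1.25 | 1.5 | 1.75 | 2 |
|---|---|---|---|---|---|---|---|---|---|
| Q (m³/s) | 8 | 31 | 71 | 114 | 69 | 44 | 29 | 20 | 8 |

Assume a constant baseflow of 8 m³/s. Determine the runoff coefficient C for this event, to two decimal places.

ΣQ_DR = 322.0 m³/s; V = ΣQ_DR·Δt = 2.898 × 10^5 m³.
Runoff depth d = V / A = 56.27 mm.
C = d / P = 56.27 / 114 = 0.49.

C ≈ 0.49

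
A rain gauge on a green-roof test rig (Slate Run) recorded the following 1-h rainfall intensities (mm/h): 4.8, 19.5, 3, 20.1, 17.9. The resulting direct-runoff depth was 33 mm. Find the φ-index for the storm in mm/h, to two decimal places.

φ ≈ 8.17 mm/h

Only the 3 blocks with intensity above φ contribute runoff: 19.5, 20.1, 17.9 mm/h.
Σ(I−φ)·Δt = d  ⇒  (19.5+20.1+17.9 − 3φ)·1 = 33
φ = (57.50 − 33/1) / 3 = 8.17 mm/h.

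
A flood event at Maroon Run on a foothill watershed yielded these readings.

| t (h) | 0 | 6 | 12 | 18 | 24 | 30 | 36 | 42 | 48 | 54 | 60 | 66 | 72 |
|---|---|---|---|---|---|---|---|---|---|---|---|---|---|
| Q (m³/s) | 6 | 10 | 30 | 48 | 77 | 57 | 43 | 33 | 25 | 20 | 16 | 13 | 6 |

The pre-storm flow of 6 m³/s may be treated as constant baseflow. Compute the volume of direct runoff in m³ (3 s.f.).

V ≈ 6.61 × 10^6 m³

Direct-runoff ordinates (Q − Q_b): 0.0, 4.0, 24.0, 42.0, 71.0, 51.0, 37.0, 27.0, 19.0, 14.0, 10.0, 7.0, 0.0 m³/s.
ΣQ_DR = 306.0 m³/s.
With Δt = 6 h = 21600 s, V = ΣQ_DR · Δt = 306.0 × 21600 = 6.61 × 10^6 m³.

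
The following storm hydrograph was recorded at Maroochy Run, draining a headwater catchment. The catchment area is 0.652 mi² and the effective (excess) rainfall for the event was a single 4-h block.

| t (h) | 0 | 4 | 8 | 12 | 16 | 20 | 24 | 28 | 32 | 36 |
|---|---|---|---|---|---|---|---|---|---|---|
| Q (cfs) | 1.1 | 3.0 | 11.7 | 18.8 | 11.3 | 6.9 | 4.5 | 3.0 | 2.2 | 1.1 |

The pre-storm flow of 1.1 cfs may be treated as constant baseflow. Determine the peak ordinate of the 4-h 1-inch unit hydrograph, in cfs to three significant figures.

U_p ≈ 35.4 cfs

Direct runoff: 0.0, 1.9, 10.6, 17.7, 10.2, 5.8, 3.4, 1.9, 1.1, 0.0 cfs; ΣQ_DR = 52.60 cfs, peak = 17.7 cfs.
Runoff depth d = ΣQ_DR·Δt / A = 52.60 × 14400 / (0.652 mi²) = 0.5000 in.
The 1-inch UH is the DRH scaled by (1 in)/d, so U_p = 17.7 × 1/0.5000 = 35.4 cfs.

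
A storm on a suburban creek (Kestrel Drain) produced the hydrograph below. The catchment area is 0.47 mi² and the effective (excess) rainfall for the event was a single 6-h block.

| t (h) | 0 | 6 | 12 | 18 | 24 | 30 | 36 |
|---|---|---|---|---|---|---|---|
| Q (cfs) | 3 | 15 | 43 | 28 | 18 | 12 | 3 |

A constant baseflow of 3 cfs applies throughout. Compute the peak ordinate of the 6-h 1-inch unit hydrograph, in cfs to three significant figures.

Direct runoff: 0.0, 12.0, 40.0, 25.0, 15.0, 9.0, 0.0 cfs; ΣQ_DR = 101.0 cfs, peak = 40.0 cfs.
Runoff depth d = ΣQ_DR·Δt / A = 101.0 × 21600 / (0.47 mi²) = 1.998 in.
The 1-inch UH is the DRH scaled by (1 in)/d, so U_p = 40.0 × 1/1.998 = 20.0 cfs.

U_p ≈ 20.0 cfs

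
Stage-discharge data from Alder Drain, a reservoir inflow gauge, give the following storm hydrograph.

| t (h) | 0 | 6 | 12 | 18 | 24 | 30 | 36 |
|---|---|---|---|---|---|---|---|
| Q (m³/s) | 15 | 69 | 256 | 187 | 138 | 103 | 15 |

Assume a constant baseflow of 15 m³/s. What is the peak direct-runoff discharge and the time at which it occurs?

Subtracting baseflow gives direct-runoff ordinates: 0.0, 54.0, 241.0, 172.0, 123.0, 88.0, 0.0 m³/s.
The maximum is 241.0 m³/s, occurring at the reading for t = 12 h.

Q_p = 241.0 m³/s at t = 12 h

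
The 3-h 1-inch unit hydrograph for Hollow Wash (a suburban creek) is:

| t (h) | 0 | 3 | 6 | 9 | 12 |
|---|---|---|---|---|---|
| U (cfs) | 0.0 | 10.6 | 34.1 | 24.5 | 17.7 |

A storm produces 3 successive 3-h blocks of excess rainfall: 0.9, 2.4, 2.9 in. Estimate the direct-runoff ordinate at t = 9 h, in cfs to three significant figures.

Q ≈ 135 cfs

By discrete convolution, Q_j = Σ (P_i / 1 in) · U_{j−i}.
At t = 9 h (j=3): Q = (0.9/1)·24.5 + (2.4/1)·34.1 + (2.9/1)·10.6 = 135 cfs.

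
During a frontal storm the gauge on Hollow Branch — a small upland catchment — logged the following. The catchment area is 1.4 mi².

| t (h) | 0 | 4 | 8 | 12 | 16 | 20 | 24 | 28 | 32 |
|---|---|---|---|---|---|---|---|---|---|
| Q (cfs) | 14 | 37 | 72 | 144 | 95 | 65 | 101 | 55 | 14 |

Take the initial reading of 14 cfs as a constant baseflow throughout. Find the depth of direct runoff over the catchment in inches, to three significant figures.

Direct runoff: 0.0, 23.0, 58.0, 130.0, 81.0, 51.0, 87.0, 41.0, 0.0 cfs; ΣQ_DR = 471.0 cfs.
V = ΣQ_DR · Δt = 471.0 × 14400 s = 6.782 × 10^6 ft³.
Over A = 1.4 mi², depth = V / A = 2.09 in.

d ≈ 2.09 in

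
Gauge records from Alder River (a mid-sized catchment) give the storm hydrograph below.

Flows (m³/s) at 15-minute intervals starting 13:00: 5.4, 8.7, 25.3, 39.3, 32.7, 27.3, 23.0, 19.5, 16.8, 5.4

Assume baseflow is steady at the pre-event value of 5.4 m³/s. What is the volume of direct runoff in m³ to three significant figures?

Direct-runoff ordinates (Q − Q_b): 0.0, 3.3, 19.9, 33.9, 27.3, 21.9, 17.6, 14.1, 11.4, 0.0 m³/s.
ΣQ_DR = 149.4 m³/s.
With Δt = 0.25 h = 900 s, V = ΣQ_DR · Δt = 149.4 × 900 = 1.34 × 10^5 m³.

V ≈ 1.34 × 10^5 m³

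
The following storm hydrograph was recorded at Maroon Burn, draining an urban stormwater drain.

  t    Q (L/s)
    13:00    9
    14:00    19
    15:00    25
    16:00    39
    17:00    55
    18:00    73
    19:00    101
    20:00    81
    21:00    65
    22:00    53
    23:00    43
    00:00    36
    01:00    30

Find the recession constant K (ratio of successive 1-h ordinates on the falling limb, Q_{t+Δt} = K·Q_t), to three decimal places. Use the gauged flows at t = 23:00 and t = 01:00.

Using the recession-limb readings at t = 23:00 and t = 01:00: Q falls from 43 to 30 L/s over 2 intervals.
K = (Q₂/Q₁)^(1/2) = (30/43)^(1/2) = 0.835.

K ≈ 0.835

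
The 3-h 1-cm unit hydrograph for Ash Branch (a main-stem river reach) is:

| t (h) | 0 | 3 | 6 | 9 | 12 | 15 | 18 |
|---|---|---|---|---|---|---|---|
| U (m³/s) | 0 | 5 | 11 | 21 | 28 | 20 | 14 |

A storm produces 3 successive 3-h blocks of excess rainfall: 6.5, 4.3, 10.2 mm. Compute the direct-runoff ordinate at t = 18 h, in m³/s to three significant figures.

Q ≈ 46.3 m³/s

By discrete convolution, Q_j = Σ (P_i / 10 mm) · U_{j−i}.
At t = 18 h (j=6): Q = (6.5/10)·14 + (4.3/10)·20 + (10.2/10)·28 = 46.3 m³/s.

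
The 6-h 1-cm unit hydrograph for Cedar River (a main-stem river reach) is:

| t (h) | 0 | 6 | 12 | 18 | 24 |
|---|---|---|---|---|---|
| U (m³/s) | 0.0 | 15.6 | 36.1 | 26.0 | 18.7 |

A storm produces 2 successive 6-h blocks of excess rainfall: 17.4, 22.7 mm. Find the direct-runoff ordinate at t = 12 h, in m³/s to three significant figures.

By discrete convolution, Q_j = Σ (P_i / 10 mm) · U_{j−i}.
At t = 12 h (j=2): Q = (17.4/10)·36.1 + (22.7/10)·15.6 = 98.2 m³/s.

Q ≈ 98.2 m³/s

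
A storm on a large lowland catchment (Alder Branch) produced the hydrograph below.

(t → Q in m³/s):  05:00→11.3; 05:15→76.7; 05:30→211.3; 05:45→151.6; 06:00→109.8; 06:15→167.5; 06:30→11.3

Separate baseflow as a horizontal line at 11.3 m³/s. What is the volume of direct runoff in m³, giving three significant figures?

Direct-runoff ordinates (Q − Q_b): 0.0, 65.4, 200.0, 140.3, 98.5, 156.2, 0.0 m³/s.
ΣQ_DR = 660.4 m³/s.
With Δt = 0.25 h = 900 s, V = ΣQ_DR · Δt = 660.4 × 900 = 5.94 × 10^5 m³.

V ≈ 5.94 × 10^5 m³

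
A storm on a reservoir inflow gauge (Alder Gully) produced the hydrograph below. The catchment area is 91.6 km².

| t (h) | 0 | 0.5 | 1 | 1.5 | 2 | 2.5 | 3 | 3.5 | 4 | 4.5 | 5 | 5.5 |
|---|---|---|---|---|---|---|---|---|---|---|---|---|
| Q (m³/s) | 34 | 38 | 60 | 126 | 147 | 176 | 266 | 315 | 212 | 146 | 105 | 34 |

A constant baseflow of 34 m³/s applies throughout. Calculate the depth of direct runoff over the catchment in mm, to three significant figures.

d ≈ 24.6 mm

Direct runoff: 0.0, 4.0, 26.0, 92.0, 113.0, 142.0, 232.0, 281.0, 178.0, 112.0, 71.0, 0.0 m³/s; ΣQ_DR = 1251 m³/s.
V = ΣQ_DR · Δt = 1251 × 1800 s = 2.252 × 10^6 m³.
Over A = 91.6 km², depth = V / A = 24.6 mm.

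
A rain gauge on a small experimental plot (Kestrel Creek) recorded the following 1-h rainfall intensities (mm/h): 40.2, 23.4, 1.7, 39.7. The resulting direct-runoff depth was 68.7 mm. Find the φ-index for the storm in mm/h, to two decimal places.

φ ≈ 11.53 mm/h

Only the 3 blocks with intensity above φ contribute runoff: 40.2, 23.4, 39.7 mm/h.
Σ(I−φ)·Δt = d  ⇒  (40.2+23.4+39.7 − 3φ)·1 = 68.7
φ = (103.3 − 68.7/1) / 3 = 11.53 mm/h.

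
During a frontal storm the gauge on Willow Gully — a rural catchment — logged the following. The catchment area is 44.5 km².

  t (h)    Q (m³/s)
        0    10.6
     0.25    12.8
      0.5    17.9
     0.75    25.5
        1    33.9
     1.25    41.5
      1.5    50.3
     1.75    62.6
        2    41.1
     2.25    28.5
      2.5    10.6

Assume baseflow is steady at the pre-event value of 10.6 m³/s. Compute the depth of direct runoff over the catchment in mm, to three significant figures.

Direct runoff: 0.0, 2.2, 7.3, 14.9, 23.3, 30.9, 39.7, 52.0, 30.5, 17.9, 0.0 m³/s; ΣQ_DR = 218.7 m³/s.
V = ΣQ_DR · Δt = 218.7 × 900 s = 1.968 × 10^5 m³.
Over A = 44.5 km², depth = V / A = 4.42 mm.

d ≈ 4.42 mm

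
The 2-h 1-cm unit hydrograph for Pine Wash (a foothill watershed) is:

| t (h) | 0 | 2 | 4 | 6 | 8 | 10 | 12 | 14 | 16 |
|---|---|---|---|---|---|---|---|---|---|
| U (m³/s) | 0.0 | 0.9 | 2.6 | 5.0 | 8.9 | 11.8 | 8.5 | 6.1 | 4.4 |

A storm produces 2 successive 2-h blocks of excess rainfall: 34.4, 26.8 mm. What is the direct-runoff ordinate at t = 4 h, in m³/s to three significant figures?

Q ≈ 11.4 m³/s

By discrete convolution, Q_j = Σ (P_i / 10 mm) · U_{j−i}.
At t = 4 h (j=2): Q = (34.4/10)·2.6 + (26.8/10)·0.9 = 11.4 m³/s.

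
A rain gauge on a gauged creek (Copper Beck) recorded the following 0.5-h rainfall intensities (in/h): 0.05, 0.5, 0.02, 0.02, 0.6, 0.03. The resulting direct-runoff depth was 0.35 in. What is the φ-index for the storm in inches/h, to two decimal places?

φ ≈ 0.20 in/h

Only the 2 blocks with intensity above φ contribute runoff: 0.5, 0.6 in/h.
Σ(I−φ)·Δt = d  ⇒  (0.5+0.6 − 2φ)·0.5 = 0.35
φ = (1.100 − 0.35/0.5) / 2 = 0.20 in/h.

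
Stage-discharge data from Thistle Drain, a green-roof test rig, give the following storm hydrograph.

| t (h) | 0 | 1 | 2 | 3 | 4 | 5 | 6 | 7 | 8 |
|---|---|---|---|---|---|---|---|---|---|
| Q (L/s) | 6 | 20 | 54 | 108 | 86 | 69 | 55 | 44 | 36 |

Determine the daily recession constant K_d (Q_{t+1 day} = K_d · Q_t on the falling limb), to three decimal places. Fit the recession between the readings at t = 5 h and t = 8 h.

Between t = 5 h and t = 8 h the flow falls from 69 to 36 L/s over 3×1 h = 3 h.
Per-interval ratio K = (36/69)^(1/3) = 0.8050; K_d = K^(24/1) = 0.005.

K_d ≈ 0.005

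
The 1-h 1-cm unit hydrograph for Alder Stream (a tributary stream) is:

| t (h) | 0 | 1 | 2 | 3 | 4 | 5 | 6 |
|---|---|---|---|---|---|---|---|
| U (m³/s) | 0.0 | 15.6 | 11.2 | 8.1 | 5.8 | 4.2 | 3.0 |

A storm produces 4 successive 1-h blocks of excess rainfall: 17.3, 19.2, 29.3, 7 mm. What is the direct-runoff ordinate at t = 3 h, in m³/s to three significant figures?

Q ≈ 81.2 m³/s

By discrete convolution, Q_j = Σ (P_i / 10 mm) · U_{j−i}.
At t = 3 h (j=3): Q = (17.3/10)·8.1 + (19.2/10)·11.2 + (29.3/10)·15.6 + (7/10)·0.0 = 81.2 m³/s.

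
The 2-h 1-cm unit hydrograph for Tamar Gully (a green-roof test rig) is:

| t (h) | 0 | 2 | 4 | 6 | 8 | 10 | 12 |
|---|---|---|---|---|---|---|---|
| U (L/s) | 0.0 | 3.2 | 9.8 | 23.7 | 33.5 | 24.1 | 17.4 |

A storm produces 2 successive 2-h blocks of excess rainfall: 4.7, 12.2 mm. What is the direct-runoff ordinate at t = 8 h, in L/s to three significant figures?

By discrete convolution, Q_j = Σ (P_i / 10 mm) · U_{j−i}.
At t = 8 h (j=4): Q = (4.7/10)·33.5 + (12.2/10)·23.7 = 44.7 L/s.

Q ≈ 44.7 L/s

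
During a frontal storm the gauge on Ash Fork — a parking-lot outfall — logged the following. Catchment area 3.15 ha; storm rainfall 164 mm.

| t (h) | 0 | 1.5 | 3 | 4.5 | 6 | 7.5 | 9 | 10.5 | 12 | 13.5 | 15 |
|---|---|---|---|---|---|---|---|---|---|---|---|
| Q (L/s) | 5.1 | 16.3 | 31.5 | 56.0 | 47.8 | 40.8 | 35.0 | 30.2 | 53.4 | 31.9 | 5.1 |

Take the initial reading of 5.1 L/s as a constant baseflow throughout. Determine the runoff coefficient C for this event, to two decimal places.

ΣQ_DR = 297.0 L/s; V = ΣQ_DR·Δt = 1.604 × 10^6 L.
Runoff depth d = V / A = 50.91 mm.
C = d / P = 50.91 / 164 = 0.31.

C ≈ 0.31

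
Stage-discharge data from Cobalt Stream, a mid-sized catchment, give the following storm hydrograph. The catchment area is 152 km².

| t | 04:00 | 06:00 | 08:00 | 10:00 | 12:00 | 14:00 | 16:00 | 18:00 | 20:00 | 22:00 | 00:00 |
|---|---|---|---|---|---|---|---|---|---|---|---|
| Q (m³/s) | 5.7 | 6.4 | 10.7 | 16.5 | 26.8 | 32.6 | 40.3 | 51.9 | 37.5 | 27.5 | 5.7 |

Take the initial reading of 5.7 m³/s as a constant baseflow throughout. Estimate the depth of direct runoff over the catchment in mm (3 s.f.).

Direct runoff: 0.0, 0.7, 5.0, 10.8, 21.1, 26.9, 34.6, 46.2, 31.8, 21.8, 0.0 m³/s; ΣQ_DR = 198.9 m³/s.
V = ΣQ_DR · Δt = 198.9 × 7200 s = 1.432 × 10^6 m³.
Over A = 152 km², depth = V / A = 9.42 mm.

d ≈ 9.42 mm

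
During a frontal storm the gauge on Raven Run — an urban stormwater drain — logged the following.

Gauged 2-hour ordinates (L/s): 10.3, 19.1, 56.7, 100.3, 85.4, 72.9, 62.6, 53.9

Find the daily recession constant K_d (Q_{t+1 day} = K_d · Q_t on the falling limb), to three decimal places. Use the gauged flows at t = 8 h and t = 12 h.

Between t = 8 h and t = 12 h the flow falls from 85.4 to 62.6 L/s over 2×2 h = 4 h.
Per-interval ratio K = (62.6/85.4)^(1/2) = 0.8562; K_d = K^(24/2) = 0.155.

K_d ≈ 0.155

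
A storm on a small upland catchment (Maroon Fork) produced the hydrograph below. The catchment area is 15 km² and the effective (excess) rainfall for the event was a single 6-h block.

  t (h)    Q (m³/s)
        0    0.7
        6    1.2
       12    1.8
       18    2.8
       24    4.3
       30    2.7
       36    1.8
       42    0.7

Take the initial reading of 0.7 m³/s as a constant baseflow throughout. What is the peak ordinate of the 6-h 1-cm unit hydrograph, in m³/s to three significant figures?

Direct runoff: 0.0, 0.5, 1.1, 2.1, 3.6, 2.0, 1.1, 0.0 m³/s; ΣQ_DR = 10.40 m³/s, peak = 3.6 m³/s.
Runoff depth d = ΣQ_DR·Δt / A = 10.40 × 21600 / (15 km²) = 14.98 mm.
The 1-cm UH is the DRH scaled by (10 mm)/d, so U_p = 3.6 × 10/14.98 = 2.40 m³/s.

U_p ≈ 2.40 m³/s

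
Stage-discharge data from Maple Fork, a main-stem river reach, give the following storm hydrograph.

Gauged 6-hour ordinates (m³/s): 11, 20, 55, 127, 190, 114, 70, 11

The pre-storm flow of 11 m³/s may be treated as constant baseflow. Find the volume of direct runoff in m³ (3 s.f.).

Direct-runoff ordinates (Q − Q_b): 0.0, 9.0, 44.0, 116.0, 179.0, 103.0, 59.0, 0.0 m³/s.
ΣQ_DR = 510.0 m³/s.
With Δt = 6 h = 21600 s, V = ΣQ_DR · Δt = 510.0 × 21600 = 1.10 × 10^7 m³.

V ≈ 1.10 × 10^7 m³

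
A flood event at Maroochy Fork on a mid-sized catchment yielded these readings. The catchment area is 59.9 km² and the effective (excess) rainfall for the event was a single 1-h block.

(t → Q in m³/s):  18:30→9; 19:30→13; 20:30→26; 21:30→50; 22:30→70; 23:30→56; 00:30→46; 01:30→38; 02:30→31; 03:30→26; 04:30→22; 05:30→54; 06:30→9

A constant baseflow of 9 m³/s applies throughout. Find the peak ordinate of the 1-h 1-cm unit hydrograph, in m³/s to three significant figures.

U_p ≈ 30.5 m³/s

Direct runoff: 0.0, 4.0, 17.0, 41.0, 61.0, 47.0, 37.0, 29.0, 22.0, 17.0, 13.0, 45.0, 0.0 m³/s; ΣQ_DR = 333.0 m³/s, peak = 61.0 m³/s.
Runoff depth d = ΣQ_DR·Δt / A = 333.0 × 3600 / (59.9 km²) = 20.01 mm.
The 1-cm UH is the DRH scaled by (10 mm)/d, so U_p = 61.0 × 10/20.01 = 30.5 m³/s.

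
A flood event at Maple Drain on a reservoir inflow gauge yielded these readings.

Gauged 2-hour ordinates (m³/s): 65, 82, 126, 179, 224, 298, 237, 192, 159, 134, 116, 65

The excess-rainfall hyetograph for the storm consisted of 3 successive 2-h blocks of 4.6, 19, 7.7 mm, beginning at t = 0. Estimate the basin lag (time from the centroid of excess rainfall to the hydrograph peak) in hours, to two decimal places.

Centroid of excess rainfall: t_c = Σ P_i·t̄_i / ΣP_i = 3.1981 h (block centres at 1, 3, 5 h).
Hydrograph peak occurs at t = 10 h, so basin lag t_L = 10 − 3.1981 = 6.80 h.

t_L ≈ 6.80 h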